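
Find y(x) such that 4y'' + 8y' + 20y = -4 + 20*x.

y = -3/5 + x + C1*cos(2*x)*exp(-x) + C2*exp(-x)*sin(2*x)

Divide through by 4: y'' + 2y' + 5y = -1 + 5*x.
Characteristic equation r² + 2r + 5 = 0 has discriminant (2)² - 4·(5) = -16 < 0, so r = -1 ± 2i.
Hence y_h = C1*cos(2*x)*exp(-x) + C2*exp(-x)*sin(2*x).
For the particular solution try y_p = A0 + A1*x. Substituting and matching coefficients of each power of x gives A0 = -3/5, A1 = 1, so y_p = -3/5 + x.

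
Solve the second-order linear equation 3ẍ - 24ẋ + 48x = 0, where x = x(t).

x = C1*exp(4*t) + C2*t*exp(4*t)

Divide through by 3: x'' - 8x' + 16x = 0.
Characteristic equation r² - 8r + 16 = 0 has discriminant (-8)² - 4·(16) = 0, so r = 4 is a repeated root.
Hence x_h = (C1 + C2*t)*exp(4*t).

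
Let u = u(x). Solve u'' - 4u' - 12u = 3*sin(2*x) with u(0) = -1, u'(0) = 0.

u = -37*exp(6*x)/160 - 27*exp(-2*x)/32 - 3*sin(2*x)/20 + 3*cos(2*x)/40

Characteristic equation r² - 4r - 12 = 0 factors as (r - 6)(r + 2) = 0, so r = 6, -2.
Hence u_h = C1*exp(6*x) + C2*exp(-2*x).
Try u_p = A*cos(2*x) + B*sin(2*x). Substituting and equating the coefficients of cos(2x) and sin(2x) gives A = 3/40, B = -3/20, so u_p = -3*sin(2*x)/20 + 3*cos(2*x)/40.
General solution: u = -3*sin(2*x)/20 + 3*cos(2*x)/40 + C1*exp(6*x) + C2*exp(-2*x).
Apply the initial conditions: u(0) = 3/40 + C1 + C2 = -1 and u'(0) = -3/10 - 2*C2 + 6*C1 = 0. Solving gives C1 = -37/160, C2 = -27/32.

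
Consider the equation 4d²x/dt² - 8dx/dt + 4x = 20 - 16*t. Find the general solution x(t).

Divide through by 4: x'' - 2x' + x = 5 - 4*t.
Characteristic equation r² - 2r + 1 = 0 has discriminant (-2)² - 4·(1) = 0, so r = 1 is a repeated root.
Hence x_h = (C1 + C2*t)*exp(t).
For the particular solution try x_p = A0 + A1*t. Substituting and matching coefficients of each power of t gives A0 = -3, A1 = -4, so x_p = -3 - 4*t.

x = -3 - 4*t + C1*exp(t) + C2*t*exp(t)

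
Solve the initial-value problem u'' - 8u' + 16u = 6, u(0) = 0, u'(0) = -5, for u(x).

Characteristic equation r² - 8r + 16 = 0 has discriminant (-8)² - 4·(16) = 0, so r = 4 is a repeated root.
Hence u_h = (C1 + C2*x)*exp(4*x).
For the particular solution try u_p = A0. Substituting and matching coefficients of each power of x gives A0 = 3/8, so u_p = 3/8.
General solution: u = 3/8 + C1*exp(4*x) + C2*x*exp(4*x).
Apply the initial conditions: u(0) = 3/8 + C1 = 0 and u'(0) = C2 + 4*C1 = -5. Solving gives C1 = -3/8, C2 = -7/2.

u = 3/8 - 3*exp(4*x)/8 - 7*x*exp(4*x)/2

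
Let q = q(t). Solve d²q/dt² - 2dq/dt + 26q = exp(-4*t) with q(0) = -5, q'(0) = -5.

Characteristic equation r² - 2r + 26 = 0 has discriminant (-2)² - 4·(26) = -100 < 0, so r = 1 ± 5i.
Hence q_h = C1*cos(5*t)*exp(t) + C2*exp(t)*sin(5*t).
Try q_p = A*exp(-4*t). Substituting into the equation and dividing by exp(-4*t) gives A = 1/50, so q_p = exp(-4*t)/50.
General solution: q = exp(-4*t)/50 + C1*cos(5*t)*exp(t) + C2*exp(t)*sin(5*t).
Apply the initial conditions: q(0) = 1/50 + C1 = -5 and q'(0) = -2/25 + C1 + 5*C2 = -5. Solving gives C1 = -251/50, C2 = 1/50.

q = exp(-4*t)/50 - 251*cos(5*t)*exp(t)/50 + exp(t)*sin(5*t)/50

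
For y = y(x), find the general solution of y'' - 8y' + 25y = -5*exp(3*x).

y = -exp(3*x)/2 + C1*cos(3*x)*exp(4*x) + C2*exp(4*x)*sin(3*x)

Characteristic equation r² - 8r + 25 = 0 has discriminant (-8)² - 4·(25) = -36 < 0, so r = 4 ± 3i.
Hence y_h = C1*cos(3*x)*exp(4*x) + C2*exp(4*x)*sin(3*x).
Try y_p = A*exp(3*x). Substituting into the equation and dividing by exp(3*x) gives A = -1/2, so y_p = -exp(3*x)/2.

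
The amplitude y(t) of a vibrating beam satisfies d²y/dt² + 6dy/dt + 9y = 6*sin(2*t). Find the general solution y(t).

y = -72*cos(2*t)/169 + 30*sin(2*t)/169 + C1*exp(-3*t) + C2*t*exp(-3*t)

Characteristic equation r² + 6r + 9 = 0 has discriminant (6)² - 4·(9) = 0, so r = -3 is a repeated root.
Hence y_h = (C1 + C2*t)*exp(-3*t).
Try y_p = A*cos(2*t) + B*sin(2*t). Substituting and equating the coefficients of cos(2t) and sin(2t) gives A = -72/169, B = 30/169, so y_p = -72*cos(2*t)/169 + 30*sin(2*t)/169.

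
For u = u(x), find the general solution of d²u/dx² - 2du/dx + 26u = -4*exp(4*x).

Characteristic equation r² - 2r + 26 = 0 has discriminant (-2)² - 4·(26) = -100 < 0, so r = 1 ± 5i.
Hence u_h = C1*cos(5*x)*exp(x) + C2*exp(x)*sin(5*x).
Try u_p = A*exp(4*x). Substituting into the equation and dividing by exp(4*x) gives A = -2/17, so u_p = -2*exp(4*x)/17.

u = -2*exp(4*x)/17 + C1*cos(5*x)*exp(x) + C2*exp(x)*sin(5*x)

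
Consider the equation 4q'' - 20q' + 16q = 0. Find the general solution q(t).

Divide through by 4: q'' - 5q' + 4q = 0.
Characteristic equation r² - 5r + 4 = 0 factors as (r - 4)(r - 1) = 0, so r = 4, 1.
Hence q_h = C1*exp(4*t) + C2*exp(t).

q = C1*exp(4*t) + C2*exp(t)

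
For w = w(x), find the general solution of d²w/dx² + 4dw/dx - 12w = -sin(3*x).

Characteristic equation r² + 4r - 12 = 0 factors as (r - 2)(r + 6) = 0, so r = 2, -6.
Hence w_h = C1*exp(2*x) + C2*exp(-6*x).
Try w_p = A*cos(3*x) + B*sin(3*x). Substituting and equating the coefficients of cos(3x) and sin(3x) gives A = 4/195, B = 7/195, so w_p = 4*cos(3*x)/195 + 7*sin(3*x)/195.

w = 4*cos(3*x)/195 + 7*sin(3*x)/195 + C1*exp(2*x) + C2*exp(-6*x)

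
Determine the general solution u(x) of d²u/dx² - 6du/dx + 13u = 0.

u = C1*cos(2*x)*exp(3*x) + C2*exp(3*x)*sin(2*x)

Characteristic equation r² - 6r + 13 = 0 has discriminant (-6)² - 4·(13) = -16 < 0, so r = 3 ± 2i.
Hence u_h = C1*cos(2*x)*exp(3*x) + C2*exp(3*x)*sin(2*x).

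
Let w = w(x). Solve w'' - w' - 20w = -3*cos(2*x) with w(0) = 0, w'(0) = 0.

Characteristic equation r² - r - 20 = 0 factors as (r - 5)(r + 4) = 0, so r = 5, -4.
Hence w_h = C1*exp(5*x) + C2*exp(-4*x).
Try w_p = A*cos(2*x) + B*sin(2*x). Substituting and equating the coefficients of cos(2x) and sin(2x) gives A = 18/145, B = 3/290, so w_p = 3*sin(2*x)/290 + 18*cos(2*x)/145.
General solution: w = 3*sin(2*x)/290 + 18*cos(2*x)/145 + C1*exp(5*x) + C2*exp(-4*x).
Apply the initial conditions: w(0) = 18/145 + C1 + C2 = 0 and w'(0) = 3/145 - 4*C2 + 5*C1 = 0. Solving gives C1 = -5/87, C2 = -1/15.

w = -5*exp(5*x)/87 - exp(-4*x)/15 + 3*sin(2*x)/290 + 18*cos(2*x)/145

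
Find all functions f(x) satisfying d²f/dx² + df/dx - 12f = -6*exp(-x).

Characteristic equation r² + r - 12 = 0 factors as (r + 4)(r - 3) = 0, so r = -4, 3.
Hence f_h = C1*exp(-4*x) + C2*exp(3*x).
Try f_p = A*exp(-x). Substituting into the equation and dividing by exp(-x) gives A = 1/2, so f_p = exp(-x)/2.

f = exp(-x)/2 + C1*exp(-4*x) + C2*exp(3*x)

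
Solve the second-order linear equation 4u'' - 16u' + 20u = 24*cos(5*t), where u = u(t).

Divide through by 4: u'' - 4u' + 5u = 6*cos(5*t).
Characteristic equation r² - 4r + 5 = 0 has discriminant (-4)² - 4·(5) = -4 < 0, so r = 2 ± i.
Hence u_h = C1*cos(t)*exp(2*t) + C2*exp(2*t)*sin(t).
Try u_p = A*cos(5*t) + B*sin(5*t). Substituting and equating the coefficients of cos(5t) and sin(5t) gives A = -3/20, B = -3/20, so u_p = -3*cos(5*t)/20 - 3*sin(5*t)/20.

u = -3*cos(5*t)/20 - 3*sin(5*t)/20 + C1*cos(t)*exp(2*t) + C2*exp(2*t)*sin(t)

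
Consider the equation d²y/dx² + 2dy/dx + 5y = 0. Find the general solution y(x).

Characteristic equation r² + 2r + 5 = 0 has discriminant (2)² - 4·(5) = -16 < 0, so r = -1 ± 2i.
Hence y_h = C1*cos(2*x)*exp(-x) + C2*exp(-x)*sin(2*x).

y = C1*cos(2*x)*exp(-x) + C2*exp(-x)*sin(2*x)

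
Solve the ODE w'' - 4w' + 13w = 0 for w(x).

Characteristic equation r² - 4r + 13 = 0 has discriminant (-4)² - 4·(13) = -36 < 0, so r = 2 ± 3i.
Hence w_h = C1*cos(3*x)*exp(2*x) + C2*exp(2*x)*sin(3*x).

w = C1*cos(3*x)*exp(2*x) + C2*exp(2*x)*sin(3*x)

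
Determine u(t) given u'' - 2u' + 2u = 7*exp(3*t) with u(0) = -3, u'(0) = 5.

u = 7*exp(3*t)/5 - 22*cos(t)*exp(t)/5 + 26*exp(t)*sin(t)/5

Characteristic equation r² - 2r + 2 = 0 has discriminant (-2)² - 4·(2) = -4 < 0, so r = 1 ± i.
Hence u_h = C1*cos(t)*exp(t) + C2*exp(t)*sin(t).
Try u_p = A*exp(3*t). Substituting into the equation and dividing by exp(3*t) gives A = 7/5, so u_p = 7*exp(3*t)/5.
General solution: u = 7*exp(3*t)/5 + C1*cos(t)*exp(t) + C2*exp(t)*sin(t).
Apply the initial conditions: u(0) = 7/5 + C1 = -3 and u'(0) = 21/5 + C1 + C2 = 5. Solving gives C1 = -22/5, C2 = 26/5.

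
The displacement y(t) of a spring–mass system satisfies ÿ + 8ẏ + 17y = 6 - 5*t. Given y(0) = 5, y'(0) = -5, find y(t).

Characteristic equation r² + 8r + 17 = 0 has discriminant (8)² - 4·(17) = -4 < 0, so r = -4 ± i.
Hence y_h = C1*cos(t)*exp(-4*t) + C2*exp(-4*t)*sin(t).
For the particular solution try y_p = A0 + A1*t. Substituting and matching coefficients of each power of t gives A0 = 142/289, A1 = -5/17, so y_p = 142/289 - 5*t/17.
General solution: y = 142/289 - 5*t/17 + C1*cos(t)*exp(-4*t) + C2*exp(-4*t)*sin(t).
Apply the initial conditions: y(0) = 142/289 + C1 = 5 and y'(0) = -5/17 + C2 - 4*C1 = -5. Solving gives C1 = 1303/289, C2 = 3852/289.

y = 142/289 - 5*t/17 + 1303*cos(t)*exp(-4*t)/289 + 3852*exp(-4*t)*sin(t)/289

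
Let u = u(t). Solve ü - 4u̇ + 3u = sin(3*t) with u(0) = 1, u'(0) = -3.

u = -23*exp(3*t)/12 - sin(3*t)/30 + cos(3*t)/15 + 57*exp(t)/20

Characteristic equation r² - 4r + 3 = 0 factors as (r - 3)(r - 1) = 0, so r = 3, 1.
Hence u_h = C1*exp(3*t) + C2*exp(t).
Try u_p = A*cos(3*t) + B*sin(3*t). Substituting and equating the coefficients of cos(3t) and sin(3t) gives A = 1/15, B = -1/30, so u_p = -sin(3*t)/30 + cos(3*t)/15.
General solution: u = -sin(3*t)/30 + cos(3*t)/15 + C1*exp(3*t) + C2*exp(t).
Apply the initial conditions: u(0) = 1/15 + C1 + C2 = 1 and u'(0) = -1/10 + C2 + 3*C1 = -3. Solving gives C1 = -23/12, C2 = 57/20.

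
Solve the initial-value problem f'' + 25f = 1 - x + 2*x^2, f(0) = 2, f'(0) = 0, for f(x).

f = 21/625 - x/25 + sin(5*x)/125 + 2*x**2/25 + 1229*cos(5*x)/625

Characteristic equation r² + 25 = 0 has discriminant (0)² - 4·(25) = -100 < 0, so r = ± 5i.
Hence f_h = C1*cos(5*x) + C2*sin(5*x).
For the particular solution try f_p = A0 + A1*x + A2*x^2. Substituting and matching coefficients of each power of x gives A0 = 21/625, A1 = -1/25, A2 = 2/25, so f_p = 21/625 - x/25 + 2*x^2/25.
General solution: f = 21/625 - x/25 + 2*x^2/25 + C1*cos(5*x) + C2*sin(5*x).
Apply the initial conditions: f(0) = 21/625 + C1 = 2 and f'(0) = -1/25 + 5*C2 = 0. Solving gives C1 = 1229/625, C2 = 1/125.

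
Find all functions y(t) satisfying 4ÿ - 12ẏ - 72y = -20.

y = 5/18 + C1*exp(-3*t) + C2*exp(6*t)

Divide through by 4: y'' - 3y' - 18y = -5.
Characteristic equation r² - 3r - 18 = 0 factors as (r + 3)(r - 6) = 0, so r = -3, 6.
Hence y_h = C1*exp(-3*t) + C2*exp(6*t).
For the particular solution try y_p = A0. Substituting and matching coefficients of each power of t gives A0 = 5/18, so y_p = 5/18.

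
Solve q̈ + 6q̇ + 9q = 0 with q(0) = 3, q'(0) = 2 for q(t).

q = 3*exp(-3*t) + 11*t*exp(-3*t)

Characteristic equation r² + 6r + 9 = 0 has discriminant (6)² - 4·(9) = 0, so r = -3 is a repeated root.
Hence q_h = (C1 + C2*t)*exp(-3*t).
Apply the initial conditions: q(0) = C1 = 3 and q'(0) = C2 - 3*C1 = 2. Solving gives C1 = 3, C2 = 11.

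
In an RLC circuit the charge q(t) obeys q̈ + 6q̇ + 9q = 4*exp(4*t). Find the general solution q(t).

q = 4*exp(4*t)/49 + C1*exp(-3*t) + C2*t*exp(-3*t)

Characteristic equation r² + 6r + 9 = 0 has discriminant (6)² - 4·(9) = 0, so r = -3 is a repeated root.
Hence q_h = (C1 + C2*t)*exp(-3*t).
Try q_p = A*exp(4*t). Substituting into the equation and dividing by exp(4*t) gives A = 4/49, so q_p = 4*exp(4*t)/49.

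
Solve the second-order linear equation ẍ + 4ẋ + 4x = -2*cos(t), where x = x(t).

Characteristic equation r² + 4r + 4 = 0 has discriminant (4)² - 4·(4) = 0, so r = -2 is a repeated root.
Hence x_h = (C1 + C2*t)*exp(-2*t).
Try x_p = A*cos(t) + B*sin(t). Substituting and equating the coefficients of cos(t) and sin(t) gives A = -6/25, B = -8/25, so x_p = -8*sin(t)/25 - 6*cos(t)/25.

x = -8*sin(t)/25 - 6*cos(t)/25 + C1*exp(-2*t) + C2*t*exp(-2*t)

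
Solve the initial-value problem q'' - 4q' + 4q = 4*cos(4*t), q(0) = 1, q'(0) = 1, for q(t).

q = -4*sin(4*t)/25 - 3*cos(4*t)/25 + 28*exp(2*t)/25 - 3*t*exp(2*t)/5

Characteristic equation r² - 4r + 4 = 0 has discriminant (-4)² - 4·(4) = 0, so r = 2 is a repeated root.
Hence q_h = (C1 + C2*t)*exp(2*t).
Try q_p = A*cos(4*t) + B*sin(4*t). Substituting and equating the coefficients of cos(4t) and sin(4t) gives A = -3/25, B = -4/25, so q_p = -4*sin(4*t)/25 - 3*cos(4*t)/25.
General solution: q = -4*sin(4*t)/25 - 3*cos(4*t)/25 + C1*exp(2*t) + C2*t*exp(2*t).
Apply the initial conditions: q(0) = -3/25 + C1 = 1 and q'(0) = -16/25 + C2 + 2*C1 = 1. Solving gives C1 = 28/25, C2 = -3/5.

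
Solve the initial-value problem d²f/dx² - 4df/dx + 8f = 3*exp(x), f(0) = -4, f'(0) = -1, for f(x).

f = 3*exp(x)/5 - 23*cos(2*x)*exp(2*x)/5 + 19*exp(2*x)*sin(2*x)/5

Characteristic equation r² - 4r + 8 = 0 has discriminant (-4)² - 4·(8) = -16 < 0, so r = 2 ± 2i.
Hence f_h = C1*cos(2*x)*exp(2*x) + C2*exp(2*x)*sin(2*x).
Try f_p = A*exp(x). Substituting into the equation and dividing by exp(x) gives A = 3/5, so f_p = 3*exp(x)/5.
General solution: f = 3*exp(x)/5 + C1*cos(2*x)*exp(2*x) + C2*exp(2*x)*sin(2*x).
Apply the initial conditions: f(0) = 3/5 + C1 = -4 and f'(0) = 3/5 + 2*C1 + 2*C2 = -1. Solving gives C1 = -23/5, C2 = 19/5.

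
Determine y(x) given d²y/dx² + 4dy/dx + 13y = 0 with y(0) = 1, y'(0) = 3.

y = cos(3*x)*exp(-2*x) + 5*exp(-2*x)*sin(3*x)/3

Characteristic equation r² + 4r + 13 = 0 has discriminant (4)² - 4·(13) = -36 < 0, so r = -2 ± 3i.
Hence y_h = C1*cos(3*x)*exp(-2*x) + C2*exp(-2*x)*sin(3*x).
Apply the initial conditions: y(0) = C1 = 1 and y'(0) = -2*C1 + 3*C2 = 3. Solving gives C1 = 1, C2 = 5/3.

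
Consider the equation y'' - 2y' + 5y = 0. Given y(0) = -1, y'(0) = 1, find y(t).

y = exp(t)*sin(2*t) - cos(2*t)*exp(t)

Characteristic equation r² - 2r + 5 = 0 has discriminant (-2)² - 4·(5) = -16 < 0, so r = 1 ± 2i.
Hence y_h = C1*cos(2*t)*exp(t) + C2*exp(t)*sin(2*t).
Apply the initial conditions: y(0) = C1 = -1 and y'(0) = C1 + 2*C2 = 1. Solving gives C1 = -1, C2 = 1.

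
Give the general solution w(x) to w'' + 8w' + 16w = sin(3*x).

Characteristic equation r² + 8r + 16 = 0 has discriminant (8)² - 4·(16) = 0, so r = -4 is a repeated root.
Hence w_h = (C1 + C2*x)*exp(-4*x).
Try w_p = A*cos(3*x) + B*sin(3*x). Substituting and equating the coefficients of cos(3x) and sin(3x) gives A = -24/625, B = 7/625, so w_p = -24*cos(3*x)/625 + 7*sin(3*x)/625.

w = -24*cos(3*x)/625 + 7*sin(3*x)/625 + C1*exp(-4*x) + C2*x*exp(-4*x)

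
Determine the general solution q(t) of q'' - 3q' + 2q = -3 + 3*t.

q = 3/4 + 3*t/2 + C1*exp(t) + C2*exp(2*t)

Characteristic equation r² - 3r + 2 = 0 factors as (r - 1)(r - 2) = 0, so r = 1, 2.
Hence q_h = C1*exp(t) + C2*exp(2*t).
For the particular solution try q_p = A0 + A1*t. Substituting and matching coefficients of each power of t gives A0 = 3/4, A1 = 3/2, so q_p = 3/4 + 3*t/2.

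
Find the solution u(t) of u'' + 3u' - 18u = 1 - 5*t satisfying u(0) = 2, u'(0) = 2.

u = -1/108 + 5*t/18 + 124*exp(3*t)/81 + 155*exp(-6*t)/324

Characteristic equation r² + 3r - 18 = 0 factors as (r + 6)(r - 3) = 0, so r = -6, 3.
Hence u_h = C1*exp(-6*t) + C2*exp(3*t).
For the particular solution try u_p = A0 + A1*t. Substituting and matching coefficients of each power of t gives A0 = -1/108, A1 = 5/18, so u_p = -1/108 + 5*t/18.
General solution: u = -1/108 + 5*t/18 + C1*exp(-6*t) + C2*exp(3*t).
Apply the initial conditions: u(0) = -1/108 + C1 + C2 = 2 and u'(0) = 5/18 - 6*C1 + 3*C2 = 2. Solving gives C1 = 155/324, C2 = 124/81.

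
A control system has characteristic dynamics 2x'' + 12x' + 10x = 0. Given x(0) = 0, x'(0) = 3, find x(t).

Divide through by 2: x'' + 6x' + 5x = 0.
Characteristic equation r² + 6r + 5 = 0 factors as (r + 5)(r + 1) = 0, so r = -5, -1.
Hence x_h = C1*exp(-5*t) + C2*exp(-t).
Apply the initial conditions: x(0) = C1 + C2 = 0 and x'(0) = -C2 - 5*C1 = 3. Solving gives C1 = -3/4, C2 = 3/4.

x = -3*exp(-5*t)/4 + 3*exp(-t)/4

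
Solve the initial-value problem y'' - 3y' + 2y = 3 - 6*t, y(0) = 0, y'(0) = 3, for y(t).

y = -3 - 3*t + 3*exp(2*t)

Characteristic equation r² - 3r + 2 = 0 factors as (r - 2)(r - 1) = 0, so r = 2, 1.
Hence y_h = C1*exp(2*t) + C2*exp(t).
For the particular solution try y_p = A0 + A1*t. Substituting and matching coefficients of each power of t gives A0 = -3, A1 = -3, so y_p = -3 - 3*t.
General solution: y = -3 - 3*t + C1*exp(2*t) + C2*exp(t).
Apply the initial conditions: y(0) = -3 + C1 + C2 = 0 and y'(0) = -3 + C2 + 2*C1 = 3. Solving gives C1 = 3, C2 = 0.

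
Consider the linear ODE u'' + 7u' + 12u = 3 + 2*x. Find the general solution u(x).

u = 11/72 + x/6 + C1*exp(-3*x) + C2*exp(-4*x)

Characteristic equation r² + 7r + 12 = 0 factors as (r + 3)(r + 4) = 0, so r = -3, -4.
Hence u_h = C1*exp(-3*x) + C2*exp(-4*x).
For the particular solution try u_p = A0 + A1*x. Substituting and matching coefficients of each power of x gives A0 = 11/72, A1 = 1/6, so u_p = 11/72 + x/6.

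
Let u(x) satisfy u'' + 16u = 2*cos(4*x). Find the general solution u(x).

u = C1*cos(4*x) + C2*sin(4*x) + x*sin(4*x)/4

Characteristic equation r² + 16 = 0 has discriminant (0)² - 4·(16) = -64 < 0, so r = ± 4i.
Hence u_h = C1*cos(4*x) + C2*sin(4*x).
Since ±4i are characteristic roots, multiply the trial by x. Try u_p = x*(A*cos(4*x) + B*sin(4*x)). Substituting and equating the coefficients of cos(4x) and sin(4x) gives A = 0, B = 1/4, so u_p = x*sin(4*x)/4.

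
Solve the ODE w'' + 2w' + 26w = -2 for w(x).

Characteristic equation r² + 2r + 26 = 0 has discriminant (2)² - 4·(26) = -100 < 0, so r = -1 ± 5i.
Hence w_h = C1*cos(5*x)*exp(-x) + C2*exp(-x)*sin(5*x).
For the particular solution try w_p = A0. Substituting and matching coefficients of each power of x gives A0 = -1/13, so w_p = -1/13.

w = -1/13 + C1*cos(5*x)*exp(-x) + C2*exp(-x)*sin(5*x)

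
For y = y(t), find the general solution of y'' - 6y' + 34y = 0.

Characteristic equation r² - 6r + 34 = 0 has discriminant (-6)² - 4·(34) = -100 < 0, so r = 3 ± 5i.
Hence y_h = C1*cos(5*t)*exp(3*t) + C2*exp(3*t)*sin(5*t).

y = C1*cos(5*t)*exp(3*t) + C2*exp(3*t)*sin(5*t)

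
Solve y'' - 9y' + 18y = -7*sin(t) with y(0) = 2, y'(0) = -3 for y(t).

Characteristic equation r² - 9r + 18 = 0 factors as (r - 3)(r - 6) = 0, so r = 3, 6.
Hence y_h = C1*exp(3*t) + C2*exp(6*t).
Try y_p = A*cos(t) + B*sin(t). Substituting and equating the coefficients of cos(t) and sin(t) gives A = -63/370, B = -119/370, so y_p = -119*sin(t)/370 - 63*cos(t)/370.
General solution: y = -119*sin(t)/370 - 63*cos(t)/370 + C1*exp(3*t) + C2*exp(6*t).
Apply the initial conditions: y(0) = -63/370 + C1 + C2 = 2 and y'(0) = -119/370 + 3*C1 + 6*C2 = -3. Solving gives C1 = 157/30, C2 = -340/111.

y = -340*exp(6*t)/111 - 119*sin(t)/370 - 63*cos(t)/370 + 157*exp(3*t)/30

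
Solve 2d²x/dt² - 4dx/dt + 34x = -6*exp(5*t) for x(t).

x = -3*exp(5*t)/32 + C1*cos(4*t)*exp(t) + C2*exp(t)*sin(4*t)

Divide through by 2: x'' - 2x' + 17x = -3*exp(5*t).
Characteristic equation r² - 2r + 17 = 0 has discriminant (-2)² - 4·(17) = -64 < 0, so r = 1 ± 4i.
Hence x_h = C1*cos(4*t)*exp(t) + C2*exp(t)*sin(4*t).
Try x_p = A*exp(5*t). Substituting into the equation and dividing by exp(5*t) gives A = -3/32, so x_p = -3*exp(5*t)/32.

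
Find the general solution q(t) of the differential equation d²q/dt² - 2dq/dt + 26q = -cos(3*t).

Characteristic equation r² - 2r + 26 = 0 has discriminant (-2)² - 4·(26) = -100 < 0, so r = 1 ± 5i.
Hence q_h = C1*cos(5*t)*exp(t) + C2*exp(t)*sin(5*t).
Try q_p = A*cos(3*t) + B*sin(3*t). Substituting and equating the coefficients of cos(3t) and sin(3t) gives A = -17/325, B = 6/325, so q_p = -17*cos(3*t)/325 + 6*sin(3*t)/325.

q = -17*cos(3*t)/325 + 6*sin(3*t)/325 + C1*cos(5*t)*exp(t) + C2*exp(t)*sin(5*t)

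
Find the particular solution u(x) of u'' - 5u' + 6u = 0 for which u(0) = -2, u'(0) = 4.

Characteristic equation r² - 5r + 6 = 0 factors as (r - 2)(r - 3) = 0, so r = 2, 3.
Hence u_h = C1*exp(2*x) + C2*exp(3*x).
Apply the initial conditions: u(0) = C1 + C2 = -2 and u'(0) = 2*C1 + 3*C2 = 4. Solving gives C1 = -10, C2 = 8.

u = -10*exp(2*x) + 8*exp(3*x)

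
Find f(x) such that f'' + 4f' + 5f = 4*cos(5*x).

Characteristic equation r² + 4r + 5 = 0 has discriminant (4)² - 4·(5) = -4 < 0, so r = -2 ± i.
Hence f_h = C1*cos(x)*exp(-2*x) + C2*exp(-2*x)*sin(x).
Try f_p = A*cos(5*x) + B*sin(5*x). Substituting and equating the coefficients of cos(5x) and sin(5x) gives A = -1/10, B = 1/10, so f_p = -cos(5*x)/10 + sin(5*x)/10.

f = -cos(5*x)/10 + sin(5*x)/10 + C1*cos(x)*exp(-2*x) + C2*exp(-2*x)*sin(x)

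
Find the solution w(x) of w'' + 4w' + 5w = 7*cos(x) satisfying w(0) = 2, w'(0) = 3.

w = 7*cos(x)/8 + 7*sin(x)/8 + 9*cos(x)*exp(-2*x)/8 + 35*exp(-2*x)*sin(x)/8

Characteristic equation r² + 4r + 5 = 0 has discriminant (4)² - 4·(5) = -4 < 0, so r = -2 ± i.
Hence w_h = C1*cos(x)*exp(-2*x) + C2*exp(-2*x)*sin(x).
Try w_p = A*cos(x) + B*sin(x). Substituting and equating the coefficients of cos(x) and sin(x) gives A = 7/8, B = 7/8, so w_p = 7*cos(x)/8 + 7*sin(x)/8.
General solution: w = 7*cos(x)/8 + 7*sin(x)/8 + C1*cos(x)*exp(-2*x) + C2*exp(-2*x)*sin(x).
Apply the initial conditions: w(0) = 7/8 + C1 = 2 and w'(0) = 7/8 + C2 - 2*C1 = 3. Solving gives C1 = 9/8, C2 = 35/8.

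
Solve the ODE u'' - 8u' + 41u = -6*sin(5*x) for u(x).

u = -15*cos(5*x)/116 - 3*sin(5*x)/58 + C1*cos(5*x)*exp(4*x) + C2*exp(4*x)*sin(5*x)

Characteristic equation r² - 8r + 41 = 0 has discriminant (-8)² - 4·(41) = -100 < 0, so r = 4 ± 5i.
Hence u_h = C1*cos(5*x)*exp(4*x) + C2*exp(4*x)*sin(5*x).
Try u_p = A*cos(5*x) + B*sin(5*x). Substituting and equating the coefficients of cos(5x) and sin(5x) gives A = -15/116, B = -3/58, so u_p = -15*cos(5*x)/116 - 3*sin(5*x)/58.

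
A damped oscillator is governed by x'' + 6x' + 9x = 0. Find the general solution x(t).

x = C1*exp(-3*t) + C2*t*exp(-3*t)

Characteristic equation r² + 6r + 9 = 0 has discriminant (6)² - 4·(9) = 0, so r = -3 is a repeated root.
Hence x_h = (C1 + C2*t)*exp(-3*t).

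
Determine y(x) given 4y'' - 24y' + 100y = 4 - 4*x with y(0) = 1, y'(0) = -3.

Divide through by 4: y'' - 6y' + 25y = 1 - x.
Characteristic equation r² - 6r + 25 = 0 has discriminant (-6)² - 4·(25) = -64 < 0, so r = 3 ± 4i.
Hence y_h = C1*cos(4*x)*exp(3*x) + C2*exp(3*x)*sin(4*x).
For the particular solution try y_p = A0 + A1*x. Substituting and matching coefficients of each power of x gives A0 = 19/625, A1 = -1/25, so y_p = 19/625 - x/25.
General solution: y = 19/625 - x/25 + C1*cos(4*x)*exp(3*x) + C2*exp(3*x)*sin(4*x).
Apply the initial conditions: y(0) = 19/625 + C1 = 1 and y'(0) = -1/25 + 3*C1 + 4*C2 = -3. Solving gives C1 = 606/625, C2 = -917/625.

y = 19/625 - x/25 - 917*exp(3*x)*sin(4*x)/625 + 606*cos(4*x)*exp(3*x)/625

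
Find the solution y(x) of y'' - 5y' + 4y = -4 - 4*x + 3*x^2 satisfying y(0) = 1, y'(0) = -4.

y = -9/32 - 197*exp(4*x)/96 + 3*x**2/4 + 7*x/8 + 10*exp(x)/3

Characteristic equation r² - 5r + 4 = 0 factors as (r - 1)(r - 4) = 0, so r = 1, 4.
Hence y_h = C1*exp(x) + C2*exp(4*x).
For the particular solution try y_p = A0 + A1*x + A2*x^2. Substituting and matching coefficients of each power of x gives A0 = -9/32, A1 = 7/8, A2 = 3/4, so y_p = -9/32 + 3*x^2/4 + 7*x/8.
General solution: y = -9/32 + 3*x^2/4 + 7*x/8 + C1*exp(x) + C2*exp(4*x).
Apply the initial conditions: y(0) = -9/32 + C1 + C2 = 1 and y'(0) = 7/8 + C1 + 4*C2 = -4. Solving gives C1 = 10/3, C2 = -197/96.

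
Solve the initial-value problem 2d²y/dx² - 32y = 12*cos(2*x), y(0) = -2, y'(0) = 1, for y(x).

Divide through by 2: y'' - 16y = 6*cos(2*x).
Characteristic equation r² - 16 = 0 factors as (r - 4)(r + 4) = 0, so r = 4, -4.
Hence y_h = C1*exp(4*x) + C2*exp(-4*x).
Try y_p = A*cos(2*x) + B*sin(2*x). Substituting and equating the coefficients of cos(2x) and sin(2x) gives A = -3/10, B = 0, so y_p = -3*cos(2*x)/10.
General solution: y = -3*cos(2*x)/10 + C1*exp(4*x) + C2*exp(-4*x).
Apply the initial conditions: y(0) = -3/10 + C1 + C2 = -2 and y'(0) = -4*C2 + 4*C1 = 1. Solving gives C1 = -29/40, C2 = -39/40.

y = -39*exp(-4*x)/40 - 29*exp(4*x)/40 - 3*cos(2*x)/10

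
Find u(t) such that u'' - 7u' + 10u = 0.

Characteristic equation r² - 7r + 10 = 0 factors as (r - 2)(r - 5) = 0, so r = 2, 5.
Hence u_h = C1*exp(2*t) + C2*exp(5*t).

u = C1*exp(2*t) + C2*exp(5*t)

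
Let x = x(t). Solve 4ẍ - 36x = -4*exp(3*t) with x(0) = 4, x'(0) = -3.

Divide through by 4: x'' - 9x = -exp(3*t).
Characteristic equation r² - 9 = 0 factors as (r + 3)(r - 3) = 0, so r = -3, 3.
Hence x_h = C1*exp(-3*t) + C2*exp(3*t).
Since exp(3*t) solves the homogeneous equation (r = 3 is a root of multiplicity 1), multiply the trial by t. Try x_p = A*t*exp(3*t). Substituting into the equation and dividing by exp(3*t) gives A = -1/6, so x_p = -t*exp(3*t)/6.
General solution: x = C1*exp(-3*t) + C2*exp(3*t) - t*exp(3*t)/6.
Apply the initial conditions: x(0) = C1 + C2 = 4 and x'(0) = -1/6 - 3*C1 + 3*C2 = -3. Solving gives C1 = 89/36, C2 = 55/36.

x = 55*exp(3*t)/36 + 89*exp(-3*t)/36 - t*exp(3*t)/6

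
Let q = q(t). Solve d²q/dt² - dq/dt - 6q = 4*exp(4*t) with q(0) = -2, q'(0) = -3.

Characteristic equation r² - r - 6 = 0 factors as (r - 3)(r + 2) = 0, so r = 3, -2.
Hence q_h = C1*exp(3*t) + C2*exp(-2*t).
Try q_p = A*exp(4*t). Substituting into the equation and dividing by exp(4*t) gives A = 2/3, so q_p = 2*exp(4*t)/3.
General solution: q = 2*exp(4*t)/3 + C1*exp(3*t) + C2*exp(-2*t).
Apply the initial conditions: q(0) = 2/3 + C1 + C2 = -2 and q'(0) = 8/3 - 2*C2 + 3*C1 = -3. Solving gives C1 = -11/5, C2 = -7/15.

q = -11*exp(3*t)/5 - 7*exp(-2*t)/15 + 2*exp(4*t)/3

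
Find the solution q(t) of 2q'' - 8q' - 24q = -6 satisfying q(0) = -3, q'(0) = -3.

Divide through by 2: q'' - 4q' - 12q = -3.
Characteristic equation r² - 4r - 12 = 0 factors as (r - 6)(r + 2) = 0, so r = 6, -2.
Hence q_h = C1*exp(6*t) + C2*exp(-2*t).
For the particular solution try q_p = A0. Substituting and matching coefficients of each power of t gives A0 = 1/4, so q_p = 1/4.
General solution: q = 1/4 + C1*exp(6*t) + C2*exp(-2*t).
Apply the initial conditions: q(0) = 1/4 + C1 + C2 = -3 and q'(0) = -2*C2 + 6*C1 = -3. Solving gives C1 = -19/16, C2 = -33/16.

q = 1/4 - 33*exp(-2*t)/16 - 19*exp(6*t)/16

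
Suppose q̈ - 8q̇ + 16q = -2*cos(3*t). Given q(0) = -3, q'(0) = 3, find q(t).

q = -1861*exp(4*t)/625 - 14*cos(3*t)/625 + 48*sin(3*t)/625 + 367*t*exp(4*t)/25

Characteristic equation r² - 8r + 16 = 0 has discriminant (-8)² - 4·(16) = 0, so r = 4 is a repeated root.
Hence q_h = (C1 + C2*t)*exp(4*t).
Try q_p = A*cos(3*t) + B*sin(3*t). Substituting and equating the coefficients of cos(3t) and sin(3t) gives A = -14/625, B = 48/625, so q_p = -14*cos(3*t)/625 + 48*sin(3*t)/625.
General solution: q = -14*cos(3*t)/625 + 48*sin(3*t)/625 + C1*exp(4*t) + C2*t*exp(4*t).
Apply the initial conditions: q(0) = -14/625 + C1 = -3 and q'(0) = 144/625 + C2 + 4*C1 = 3. Solving gives C1 = -1861/625, C2 = 367/25.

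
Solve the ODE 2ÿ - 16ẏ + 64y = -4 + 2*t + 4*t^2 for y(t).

Divide through by 2: y'' - 8y' + 32y = -2 + t + 2*t^2.
Characteristic equation r² - 8r + 32 = 0 has discriminant (-8)² - 4·(32) = -64 < 0, so r = 4 ± 4i.
Hence y_h = C1*cos(4*t)*exp(4*t) + C2*exp(4*t)*sin(4*t).
For the particular solution try y_p = A0 + A1*t + A2*t^2. Substituting and matching coefficients of each power of t gives A0 = -13/256, A1 = 1/16, A2 = 1/16, so y_p = -13/256 + t/16 + t^2/16.

y = -13/256 + t/16 + t**2/16 + C1*cos(4*t)*exp(4*t) + C2*exp(4*t)*sin(4*t)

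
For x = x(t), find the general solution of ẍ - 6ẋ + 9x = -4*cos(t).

Characteristic equation r² - 6r + 9 = 0 has discriminant (-6)² - 4·(9) = 0, so r = 3 is a repeated root.
Hence x_h = (C1 + C2*t)*exp(3*t).
Try x_p = A*cos(t) + B*sin(t). Substituting and equating the coefficients of cos(t) and sin(t) gives A = -8/25, B = 6/25, so x_p = -8*cos(t)/25 + 6*sin(t)/25.

x = -8*cos(t)/25 + 6*sin(t)/25 + C1*exp(3*t) + C2*t*exp(3*t)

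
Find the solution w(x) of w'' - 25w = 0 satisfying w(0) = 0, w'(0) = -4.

w = -2*exp(5*x)/5 + 2*exp(-5*x)/5

Characteristic equation r² - 25 = 0 factors as (r - 5)(r + 5) = 0, so r = 5, -5.
Hence w_h = C1*exp(5*x) + C2*exp(-5*x).
Apply the initial conditions: w(0) = C1 + C2 = 0 and w'(0) = -5*C2 + 5*C1 = -4. Solving gives C1 = -2/5, C2 = 2/5.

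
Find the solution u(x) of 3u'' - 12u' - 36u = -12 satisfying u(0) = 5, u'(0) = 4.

u = 1/3 + 3*exp(-2*x) + 5*exp(6*x)/3

Divide through by 3: u'' - 4u' - 12u = -4.
Characteristic equation r² - 4r - 12 = 0 factors as (r - 6)(r + 2) = 0, so r = 6, -2.
Hence u_h = C1*exp(6*x) + C2*exp(-2*x).
For the particular solution try u_p = A0. Substituting and matching coefficients of each power of x gives A0 = 1/3, so u_p = 1/3.
General solution: u = 1/3 + C1*exp(6*x) + C2*exp(-2*x).
Apply the initial conditions: u(0) = 1/3 + C1 + C2 = 5 and u'(0) = -2*C2 + 6*C1 = 4. Solving gives C1 = 5/3, C2 = 3.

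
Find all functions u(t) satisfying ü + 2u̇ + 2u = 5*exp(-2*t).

u = 5*exp(-2*t)/2 + C1*cos(t)*exp(-t) + C2*exp(-t)*sin(t)

Characteristic equation r² + 2r + 2 = 0 has discriminant (2)² - 4·(2) = -4 < 0, so r = -1 ± i.
Hence u_h = C1*cos(t)*exp(-t) + C2*exp(-t)*sin(t).
Try u_p = A*exp(-2*t). Substituting into the equation and dividing by exp(-2*t) gives A = 5/2, so u_p = 5*exp(-2*t)/2.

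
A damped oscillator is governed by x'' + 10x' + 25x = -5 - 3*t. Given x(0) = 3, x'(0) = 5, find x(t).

x = -19/125 - 3*t/25 + 394*exp(-5*t)/125 + 522*t*exp(-5*t)/25

Characteristic equation r² + 10r + 25 = 0 has discriminant (10)² - 4·(25) = 0, so r = -5 is a repeated root.
Hence x_h = (C1 + C2*t)*exp(-5*t).
For the particular solution try x_p = A0 + A1*t. Substituting and matching coefficients of each power of t gives A0 = -19/125, A1 = -3/25, so x_p = -19/125 - 3*t/25.
General solution: x = -19/125 - 3*t/25 + C1*exp(-5*t) + C2*t*exp(-5*t).
Apply the initial conditions: x(0) = -19/125 + C1 = 3 and x'(0) = -3/25 + C2 - 5*C1 = 5. Solving gives C1 = 394/125, C2 = 522/25.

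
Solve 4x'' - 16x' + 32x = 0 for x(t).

x = C1*cos(2*t)*exp(2*t) + C2*exp(2*t)*sin(2*t)

Divide through by 4: x'' - 4x' + 8x = 0.
Characteristic equation r² - 4r + 8 = 0 has discriminant (-4)² - 4·(8) = -16 < 0, so r = 2 ± 2i.
Hence x_h = C1*cos(2*t)*exp(2*t) + C2*exp(2*t)*sin(2*t).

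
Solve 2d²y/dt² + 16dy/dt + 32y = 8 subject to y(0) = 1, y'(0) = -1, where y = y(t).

Divide through by 2: y'' + 8y' + 16y = 4.
Characteristic equation r² + 8r + 16 = 0 has discriminant (8)² - 4·(16) = 0, so r = -4 is a repeated root.
Hence y_h = (C1 + C2*t)*exp(-4*t).
For the particular solution try y_p = A0. Substituting and matching coefficients of each power of t gives A0 = 1/4, so y_p = 1/4.
General solution: y = 1/4 + C1*exp(-4*t) + C2*t*exp(-4*t).
Apply the initial conditions: y(0) = 1/4 + C1 = 1 and y'(0) = C2 - 4*C1 = -1. Solving gives C1 = 3/4, C2 = 2.

y = 1/4 + 3*exp(-4*t)/4 + 2*t*exp(-4*t)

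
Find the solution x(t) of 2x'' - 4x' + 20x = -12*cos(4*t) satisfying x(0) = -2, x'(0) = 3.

x = 9*cos(4*t)/25 + 12*sin(4*t)/25 - 59*cos(3*t)*exp(t)/25 + 86*exp(t)*sin(3*t)/75

Divide through by 2: x'' - 2x' + 10x = -6*cos(4*t).
Characteristic equation r² - 2r + 10 = 0 has discriminant (-2)² - 4·(10) = -36 < 0, so r = 1 ± 3i.
Hence x_h = C1*cos(3*t)*exp(t) + C2*exp(t)*sin(3*t).
Try x_p = A*cos(4*t) + B*sin(4*t). Substituting and equating the coefficients of cos(4t) and sin(4t) gives A = 9/25, B = 12/25, so x_p = 9*cos(4*t)/25 + 12*sin(4*t)/25.
General solution: x = 9*cos(4*t)/25 + 12*sin(4*t)/25 + C1*cos(3*t)*exp(t) + C2*exp(t)*sin(3*t).
Apply the initial conditions: x(0) = 9/25 + C1 = -2 and x'(0) = 48/25 + C1 + 3*C2 = 3. Solving gives C1 = -59/25, C2 = 86/75.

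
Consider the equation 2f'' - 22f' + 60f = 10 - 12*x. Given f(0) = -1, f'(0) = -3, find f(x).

Divide through by 2: f'' - 11f' + 30f = 5 - 6*x.
Characteristic equation r² - 11r + 30 = 0 factors as (r - 6)(r - 5) = 0, so r = 6, 5.
Hence f_h = C1*exp(6*x) + C2*exp(5*x).
For the particular solution try f_p = A0 + A1*x. Substituting and matching coefficients of each power of x gives A0 = 7/75, A1 = -1/5, so f_p = 7/75 - x/5.
General solution: f = 7/75 - x/5 + C1*exp(6*x) + C2*exp(5*x).
Apply the initial conditions: f(0) = 7/75 + C1 + C2 = -1 and f'(0) = -1/5 + 5*C2 + 6*C1 = -3. Solving gives C1 = 8/3, C2 = -94/25.

f = 7/75 - 94*exp(5*x)/25 - x/5 + 8*exp(6*x)/3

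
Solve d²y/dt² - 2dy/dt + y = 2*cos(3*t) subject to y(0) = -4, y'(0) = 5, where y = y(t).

Characteristic equation r² - 2r + 1 = 0 has discriminant (-2)² - 4·(1) = 0, so r = 1 is a repeated root.
Hence y_h = (C1 + C2*t)*exp(t).
Try y_p = A*cos(3*t) + B*sin(3*t). Substituting and equating the coefficients of cos(3t) and sin(3t) gives A = -4/25, B = -3/25, so y_p = -4*cos(3*t)/25 - 3*sin(3*t)/25.
General solution: y = -4*cos(3*t)/25 - 3*sin(3*t)/25 + C1*exp(t) + C2*t*exp(t).
Apply the initial conditions: y(0) = -4/25 + C1 = -4 and y'(0) = -9/25 + C1 + C2 = 5. Solving gives C1 = -96/25, C2 = 46/5.

y = -96*exp(t)/25 - 4*cos(3*t)/25 - 3*sin(3*t)/25 + 46*t*exp(t)/5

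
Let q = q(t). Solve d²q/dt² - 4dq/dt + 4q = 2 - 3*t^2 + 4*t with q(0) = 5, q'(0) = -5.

Characteristic equation r² - 4r + 4 = 0 has discriminant (-4)² - 4·(4) = 0, so r = 2 is a repeated root.
Hence q_h = (C1 + C2*t)*exp(2*t).
For the particular solution try q_p = A0 + A1*t + A2*t^2. Substituting and matching coefficients of each power of t gives A0 = 3/8, A1 = -1/2, A2 = -3/4, so q_p = 3/8 - 3*t^2/4 - t/2.
General solution: q = 3/8 - 3*t^2/4 - t/2 + C1*exp(2*t) + C2*t*exp(2*t).
Apply the initial conditions: q(0) = 3/8 + C1 = 5 and q'(0) = -1/2 + C2 + 2*C1 = -5. Solving gives C1 = 37/8, C2 = -55/4.

q = 3/8 - 3*t**2/4 - t/2 + 37*exp(2*t)/8 - 55*t*exp(2*t)/4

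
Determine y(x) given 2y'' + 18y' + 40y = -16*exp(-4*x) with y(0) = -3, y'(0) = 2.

y = -5*exp(-4*x) + 2*exp(-5*x) - 8*x*exp(-4*x)

Divide through by 2: y'' + 9y' + 20y = -8*exp(-4*x).
Characteristic equation r² + 9r + 20 = 0 factors as (r + 5)(r + 4) = 0, so r = -5, -4.
Hence y_h = C1*exp(-5*x) + C2*exp(-4*x).
Since exp(-4*x) solves the homogeneous equation (r = -4 is a root of multiplicity 1), multiply the trial by x. Try y_p = A*x*exp(-4*x). Substituting into the equation and dividing by exp(-4*x) gives A = -8, so y_p = -8*x*exp(-4*x).
General solution: y = C1*exp(-5*x) + C2*exp(-4*x) - 8*x*exp(-4*x).
Apply the initial conditions: y(0) = C1 + C2 = -3 and y'(0) = -8 - 5*C1 - 4*C2 = 2. Solving gives C1 = 2, C2 = -5.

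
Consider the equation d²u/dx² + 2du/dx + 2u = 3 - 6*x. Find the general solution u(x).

u = 9/2 - 3*x + C1*cos(x)*exp(-x) + C2*exp(-x)*sin(x)

Characteristic equation r² + 2r + 2 = 0 has discriminant (2)² - 4·(2) = -4 < 0, so r = -1 ± i.
Hence u_h = C1*cos(x)*exp(-x) + C2*exp(-x)*sin(x).
For the particular solution try u_p = A0 + A1*x. Substituting and matching coefficients of each power of x gives A0 = 9/2, A1 = -3, so u_p = 9/2 - 3*x.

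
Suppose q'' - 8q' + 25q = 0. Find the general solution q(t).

Characteristic equation r² - 8r + 25 = 0 has discriminant (-8)² - 4·(25) = -36 < 0, so r = 4 ± 3i.
Hence q_h = C1*cos(3*t)*exp(4*t) + C2*exp(4*t)*sin(3*t).

q = C1*cos(3*t)*exp(4*t) + C2*exp(4*t)*sin(3*t)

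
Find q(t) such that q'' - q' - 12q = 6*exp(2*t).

q = -3*exp(2*t)/5 + C1*exp(4*t) + C2*exp(-3*t)

Characteristic equation r² - r - 12 = 0 factors as (r - 4)(r + 3) = 0, so r = 4, -3.
Hence q_h = C1*exp(4*t) + C2*exp(-3*t).
Try q_p = A*exp(2*t). Substituting into the equation and dividing by exp(2*t) gives A = -3/5, so q_p = -3*exp(2*t)/5.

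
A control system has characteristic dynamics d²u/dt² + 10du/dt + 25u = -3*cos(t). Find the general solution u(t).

u = -18*cos(t)/169 - 15*sin(t)/338 + C1*exp(-5*t) + C2*t*exp(-5*t)

Characteristic equation r² + 10r + 25 = 0 has discriminant (10)² - 4·(25) = 0, so r = -5 is a repeated root.
Hence u_h = (C1 + C2*t)*exp(-5*t).
Try u_p = A*cos(t) + B*sin(t). Substituting and equating the coefficients of cos(t) and sin(t) gives A = -18/169, B = -15/338, so u_p = -18*cos(t)/169 - 15*sin(t)/338.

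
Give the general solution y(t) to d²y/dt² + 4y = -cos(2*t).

Characteristic equation r² + 4 = 0 has discriminant (0)² - 4·(4) = -16 < 0, so r = ± 2i.
Hence y_h = C1*cos(2*t) + C2*sin(2*t).
Since ±2i are characteristic roots, multiply the trial by t. Try y_p = t*(A*cos(2*t) + B*sin(2*t)). Substituting and equating the coefficients of cos(2t) and sin(2t) gives A = 0, B = -1/4, so y_p = -t*sin(2*t)/4.

y = C1*cos(2*t) + C2*sin(2*t) - t*sin(2*t)/4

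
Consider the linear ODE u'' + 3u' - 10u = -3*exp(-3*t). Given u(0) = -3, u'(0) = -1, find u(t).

u = -83*exp(2*t)/35 - 13*exp(-5*t)/14 + 3*exp(-3*t)/10

Characteristic equation r² + 3r - 10 = 0 factors as (r + 5)(r - 2) = 0, so r = -5, 2.
Hence u_h = C1*exp(-5*t) + C2*exp(2*t).
Try u_p = A*exp(-3*t). Substituting into the equation and dividing by exp(-3*t) gives A = 3/10, so u_p = 3*exp(-3*t)/10.
General solution: u = 3*exp(-3*t)/10 + C1*exp(-5*t) + C2*exp(2*t).
Apply the initial conditions: u(0) = 3/10 + C1 + C2 = -3 and u'(0) = -9/10 - 5*C1 + 2*C2 = -1. Solving gives C1 = -13/14, C2 = -83/35.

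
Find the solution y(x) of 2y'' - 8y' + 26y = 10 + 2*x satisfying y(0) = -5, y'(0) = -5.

y = 69/169 + x/13 - 914*cos(3*x)*exp(2*x)/169 + 970*exp(2*x)*sin(3*x)/507

Divide through by 2: y'' - 4y' + 13y = 5 + x.
Characteristic equation r² - 4r + 13 = 0 has discriminant (-4)² - 4·(13) = -36 < 0, so r = 2 ± 3i.
Hence y_h = C1*cos(3*x)*exp(2*x) + C2*exp(2*x)*sin(3*x).
For the particular solution try y_p = A0 + A1*x. Substituting and matching coefficients of each power of x gives A0 = 69/169, A1 = 1/13, so y_p = 69/169 + x/13.
General solution: y = 69/169 + x/13 + C1*cos(3*x)*exp(2*x) + C2*exp(2*x)*sin(3*x).
Apply the initial conditions: y(0) = 69/169 + C1 = -5 and y'(0) = 1/13 + 2*C1 + 3*C2 = -5. Solving gives C1 = -914/169, C2 = 970/507.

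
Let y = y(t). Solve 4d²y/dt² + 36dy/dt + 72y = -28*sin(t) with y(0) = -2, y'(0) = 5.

y = -119*sin(t)/370 - 77*exp(-3*t)/30 + 44*exp(-6*t)/111 + 63*cos(t)/370

Divide through by 4: y'' + 9y' + 18y = -7*sin(t).
Characteristic equation r² + 9r + 18 = 0 factors as (r + 6)(r + 3) = 0, so r = -6, -3.
Hence y_h = C1*exp(-6*t) + C2*exp(-3*t).
Try y_p = A*cos(t) + B*sin(t). Substituting and equating the coefficients of cos(t) and sin(t) gives A = 63/370, B = -119/370, so y_p = -119*sin(t)/370 + 63*cos(t)/370.
General solution: y = -119*sin(t)/370 + 63*cos(t)/370 + C1*exp(-6*t) + C2*exp(-3*t).
Apply the initial conditions: y(0) = 63/370 + C1 + C2 = -2 and y'(0) = -119/370 - 6*C1 - 3*C2 = 5. Solving gives C1 = 44/111, C2 = -77/30.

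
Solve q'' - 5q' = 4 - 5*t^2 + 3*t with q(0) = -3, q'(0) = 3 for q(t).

Characteristic equation r² - 5r = 0 factors as (r - 5)r = 0, so r = 5, 0.
Hence q_h = C1*exp(5*t) + C2.
Since 0 is a characteristic root (multiplicity 1), multiply the polynomial trial by t: try q_p = t*(A0 + A1*t + A2*t^2). Substituting and matching coefficients of each power of t gives A0 = -21/25, A1 = -1/10, A2 = 1/3, so q_p = -21*t/25 - t^2/10 + t^3/3.
General solution: q = C2 - 21*t/25 - t^2/10 + t^3/3 + C1*exp(5*t).
Apply the initial conditions: q(0) = C1 + C2 = -3 and q'(0) = -21/25 + 5*C1 = 3. Solving gives C1 = 96/125, C2 = -471/125.

q = -471/125 - 21*t/25 - t**2/10 + t**3/3 + 96*exp(5*t)/125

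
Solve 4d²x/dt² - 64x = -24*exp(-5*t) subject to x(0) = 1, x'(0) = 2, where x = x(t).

x = -2*exp(-5*t)/3 + 2*exp(4*t)/3 + exp(-4*t)

Divide through by 4: x'' - 16x = -6*exp(-5*t).
Characteristic equation r² - 16 = 0 factors as (r - 4)(r + 4) = 0, so r = 4, -4.
Hence x_h = C1*exp(4*t) + C2*exp(-4*t).
Try x_p = A*exp(-5*t). Substituting into the equation and dividing by exp(-5*t) gives A = -2/3, so x_p = -2*exp(-5*t)/3.
General solution: x = -2*exp(-5*t)/3 + C1*exp(4*t) + C2*exp(-4*t).
Apply the initial conditions: x(0) = -2/3 + C1 + C2 = 1 and x'(0) = 10/3 - 4*C2 + 4*C1 = 2. Solving gives C1 = 2/3, C2 = 1.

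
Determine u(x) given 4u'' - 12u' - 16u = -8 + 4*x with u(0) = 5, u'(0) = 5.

Divide through by 4: u'' - 3u' - 4u = -2 + x.
Characteristic equation r² - 3r - 4 = 0 factors as (r - 4)(r + 1) = 0, so r = 4, -1.
Hence u_h = C1*exp(4*x) + C2*exp(-x).
For the particular solution try u_p = A0 + A1*x. Substituting and matching coefficients of each power of x gives A0 = 11/16, A1 = -1/4, so u_p = 11/16 - x/4.
General solution: u = 11/16 - x/4 + C1*exp(4*x) + C2*exp(-x).
Apply the initial conditions: u(0) = 11/16 + C1 + C2 = 5 and u'(0) = -1/4 - C2 + 4*C1 = 5. Solving gives C1 = 153/80, C2 = 12/5.

u = 11/16 - x/4 + 12*exp(-x)/5 + 153*exp(4*x)/80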